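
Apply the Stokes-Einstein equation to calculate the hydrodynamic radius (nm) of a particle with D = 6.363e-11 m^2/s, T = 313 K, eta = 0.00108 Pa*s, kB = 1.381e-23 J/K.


Stokes-Einstein: R = kB*T / (6*pi*eta*D)
R = 1.381e-23 * 313 / (6 * pi * 0.00108 * 6.363e-11)
R = 3.33696e-09 m = 3.34 nm

3.34


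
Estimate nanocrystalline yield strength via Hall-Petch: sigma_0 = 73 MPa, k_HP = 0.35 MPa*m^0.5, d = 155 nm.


d = 155 nm = 1.55e-07 m
sqrt(d) = 0.0003937004
Hall-Petch contribution = k / sqrt(d) = 0.35 / 0.0003937004 = 889.0 MPa
sigma = sigma_0 + k/sqrt(d) = 73 + 889.0 = 962.0 MPa

962.0


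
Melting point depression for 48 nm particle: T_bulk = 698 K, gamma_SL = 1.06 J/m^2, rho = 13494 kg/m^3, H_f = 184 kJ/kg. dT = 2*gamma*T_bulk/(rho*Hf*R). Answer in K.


Radius R = 48/2 = 24 nm = 2.4e-08 m
Convert H_f = 184 kJ/kg = 184000 J/kg
dT = 2 * gamma_SL * T_bulk / (rho * H_f * R)
dT = 2 * 1.06 * 698 / (13494 * 184000 * 2.4e-08)
dT = 24.8 K

24.8


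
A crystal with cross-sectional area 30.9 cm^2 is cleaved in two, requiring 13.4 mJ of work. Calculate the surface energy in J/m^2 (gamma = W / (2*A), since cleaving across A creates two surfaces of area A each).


Convert: A = 30.9 cm^2 = 0.00309 m^2, W = 13.4 mJ = 0.0134 J
Cleaving exposes two faces of area A, so total new surface = 2*A and gamma = W / (2*A)
gamma = 0.0134 / (2 * 0.00309)
gamma = 2.168 J/m^2

2.168


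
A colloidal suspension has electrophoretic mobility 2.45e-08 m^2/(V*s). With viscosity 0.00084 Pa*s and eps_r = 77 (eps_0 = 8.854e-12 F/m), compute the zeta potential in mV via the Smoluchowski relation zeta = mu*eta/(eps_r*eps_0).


Smoluchowski equation: zeta = mu * eta / (eps_r * eps_0)
zeta = 2.45e-08 * 0.00084 / (77 * 8.854e-12)
zeta = 0.030187 V = 30.19 mV

30.19


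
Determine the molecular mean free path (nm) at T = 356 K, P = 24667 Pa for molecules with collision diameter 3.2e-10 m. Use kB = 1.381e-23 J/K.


Mean free path: lambda = kB*T / (sqrt(2) * pi * d^2 * P)
lambda = 1.381e-23 * 356 / (sqrt(2) * pi * (3.2e-10)^2 * 24667)
lambda = 4.38089e-07 m
lambda = 438.09 nm

438.09


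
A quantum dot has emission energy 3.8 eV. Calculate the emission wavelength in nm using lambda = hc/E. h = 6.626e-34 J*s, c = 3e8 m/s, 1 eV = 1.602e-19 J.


Convert energy: E = 3.8 eV = 3.8 * 1.602e-19 = 6.0876e-19 J
lambda = h*c / E = 6.626e-34 * 3e8 / 6.0876e-19
lambda = 3.26533e-07 m = 326.5 nm

326.5


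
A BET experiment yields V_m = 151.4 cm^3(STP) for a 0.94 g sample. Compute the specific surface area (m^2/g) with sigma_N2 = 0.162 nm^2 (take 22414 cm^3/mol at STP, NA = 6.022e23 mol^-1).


Number of moles in monolayer = V_m / 22414 = 151.4 / 22414 = 0.00675471
Number of molecules = moles * NA = 0.00675471 * 6.022e23
SA = molecules * sigma / mass
SA = (151.4 / 22414) * 6.022e23 * 0.162e-18 / 0.94
SA = 701.0 m^2/g

701.0


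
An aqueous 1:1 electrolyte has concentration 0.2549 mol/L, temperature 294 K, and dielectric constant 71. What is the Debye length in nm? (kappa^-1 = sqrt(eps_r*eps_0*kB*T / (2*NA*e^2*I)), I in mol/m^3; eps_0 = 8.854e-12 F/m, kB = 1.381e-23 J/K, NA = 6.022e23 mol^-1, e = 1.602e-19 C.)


Ionic strength I = 0.2549 * 1^2 * 1000 = 254.9 mol/m^3
kappa^-1 = sqrt(71 * 8.854e-12 * 1.381e-23 * 294 / (2 * 6.022e23 * (1.602e-19)^2 * 254.9))
kappa^-1 = 0.569 nm

0.569


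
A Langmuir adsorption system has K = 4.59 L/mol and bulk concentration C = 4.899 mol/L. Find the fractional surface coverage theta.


Langmuir isotherm: theta = K*C / (1 + K*C)
K*C = 4.59 * 4.899 = 22.48641
theta = 22.48641 / (1 + 22.48641) = 22.48641 / 23.48641
theta = 0.9574

0.9574


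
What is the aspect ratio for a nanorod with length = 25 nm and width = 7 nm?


Aspect ratio AR = length / diameter
AR = 25 / 7
AR = 3.57

3.57


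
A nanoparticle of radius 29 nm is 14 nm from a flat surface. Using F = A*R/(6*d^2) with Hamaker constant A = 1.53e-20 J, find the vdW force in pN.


Convert to SI: R = 29 nm = 2.9e-08 m, d = 14 nm = 1.4e-08 m
F = A * R / (6 * d^2)
F = 1.53e-20 * 2.9e-08 / (6 * (1.4e-08)^2)
F = 3.77296e-13 N = 0.377 pN

0.377


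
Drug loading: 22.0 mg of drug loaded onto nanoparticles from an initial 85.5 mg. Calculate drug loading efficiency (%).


Drug loading efficiency = (drug loaded / drug initial) * 100
DLE = 22.0 / 85.5 * 100
DLE = 0.2573 * 100
DLE = 25.73%

25.73


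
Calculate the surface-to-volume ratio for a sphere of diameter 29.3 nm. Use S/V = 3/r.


Radius r = 29.3/2 = 14.65 nm
S/V = 3 / r = 3 / 14.65
S/V = 0.2048 nm^-1

0.2048


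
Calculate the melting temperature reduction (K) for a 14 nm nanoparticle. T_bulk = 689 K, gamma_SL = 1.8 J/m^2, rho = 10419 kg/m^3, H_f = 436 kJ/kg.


Radius R = 14/2 = 7 nm = 7e-09 m
Convert H_f = 436 kJ/kg = 436000 J/kg
dT = 2 * gamma_SL * T_bulk / (rho * H_f * R)
dT = 2 * 1.8 * 689 / (10419 * 436000 * 7e-09)
dT = 78.0 K

78.0


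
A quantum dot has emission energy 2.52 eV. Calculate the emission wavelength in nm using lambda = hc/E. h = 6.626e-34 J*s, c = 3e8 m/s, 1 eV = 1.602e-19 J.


Convert energy: E = 2.52 eV = 2.52 * 1.602e-19 = 4.03704e-19 J
lambda = h*c / E = 6.626e-34 * 3e8 / 4.03704e-19
lambda = 4.9239e-07 m = 492.4 nm

492.4


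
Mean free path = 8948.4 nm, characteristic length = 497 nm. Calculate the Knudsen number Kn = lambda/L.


Knudsen number Kn = lambda / L
Kn = 8948.4 / 497
Kn = 18.0048

18.0048


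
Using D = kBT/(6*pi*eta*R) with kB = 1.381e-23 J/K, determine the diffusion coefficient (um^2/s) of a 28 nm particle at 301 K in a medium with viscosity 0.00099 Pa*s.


Radius R = 28/2 = 14 nm = 1.4e-08 m
D = kB*T / (6*pi*eta*R)
D = 1.381e-23 * 301 / (6 * pi * 0.00099 * 1.4e-08)
D = 1.59109e-11 m^2/s = 15.911 um^2/s

15.911


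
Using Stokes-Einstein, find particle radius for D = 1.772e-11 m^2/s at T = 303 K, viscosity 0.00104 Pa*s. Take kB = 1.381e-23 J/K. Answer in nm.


Stokes-Einstein: R = kB*T / (6*pi*eta*D)
R = 1.381e-23 * 303 / (6 * pi * 0.00104 * 1.772e-11)
R = 1.20459e-08 m = 12.05 nm

12.05


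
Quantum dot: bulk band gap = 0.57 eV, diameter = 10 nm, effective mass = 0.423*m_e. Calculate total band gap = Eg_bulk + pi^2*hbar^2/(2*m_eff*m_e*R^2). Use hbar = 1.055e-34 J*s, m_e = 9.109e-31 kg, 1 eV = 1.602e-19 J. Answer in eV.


Radius R = 10/2 nm = 5e-09 m
Confinement energy dE = pi^2 * hbar^2 / (2 * m_eff * m_e * R^2)
dE = pi^2 * (1.055e-34)^2 / (2 * 0.423 * 9.109e-31 * (5e-09)^2) J, divided by 1.602e-19 J/eV
dE = 0.0356 eV
Total band gap = E_g(bulk) + dE = 0.57 + 0.0356 = 0.6056 eV

0.6056


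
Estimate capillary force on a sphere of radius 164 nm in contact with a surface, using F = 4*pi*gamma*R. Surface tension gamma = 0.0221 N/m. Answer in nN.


Convert radius: R = 164 nm = 1.64e-07 m
F = 4 * pi * gamma * R
F = 4 * pi * 0.0221 * 1.64e-07
F = 4.55456e-08 N = 45.5456 nN

45.5456


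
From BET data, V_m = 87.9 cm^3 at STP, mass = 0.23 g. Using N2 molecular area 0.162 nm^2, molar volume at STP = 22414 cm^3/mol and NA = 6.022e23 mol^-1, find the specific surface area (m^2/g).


Number of moles in monolayer = V_m / 22414 = 87.9 / 22414 = 0.00392166
Number of molecules = moles * NA = 0.00392166 * 6.022e23
SA = molecules * sigma / mass
SA = (87.9 / 22414) * 6.022e23 * 0.162e-18 / 0.23
SA = 1663.4 m^2/g

1663.4


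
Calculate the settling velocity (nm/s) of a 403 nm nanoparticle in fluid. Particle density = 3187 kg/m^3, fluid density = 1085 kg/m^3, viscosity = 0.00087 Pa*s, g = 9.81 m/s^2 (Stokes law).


Radius R = 403/2 nm = 2.015e-07 m
Density difference = 3187 - 1085 = 2102 kg/m^3
v = 2 * R^2 * (rho_p - rho_f) * g / (9 * eta)
v = 2 * (2.015e-07)^2 * 2102 * 9.81 / (9 * 0.00087)
v = 2.13855e-07 m/s = 213.8553 nm/s

213.8553


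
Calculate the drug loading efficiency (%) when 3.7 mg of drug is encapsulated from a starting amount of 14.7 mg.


Drug loading efficiency = (drug loaded / drug initial) * 100
DLE = 3.7 / 14.7 * 100
DLE = 0.2517 * 100
DLE = 25.17%

25.17


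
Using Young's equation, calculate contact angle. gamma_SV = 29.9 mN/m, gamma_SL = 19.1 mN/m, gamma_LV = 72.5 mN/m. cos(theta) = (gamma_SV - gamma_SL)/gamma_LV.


cos(theta) = (gamma_SV - gamma_SL) / gamma_LV
cos(theta) = (29.9 - 19.1) / 72.5
cos(theta) = 0.148966
theta = arccos(0.148966) = 81.43 degrees

81.43


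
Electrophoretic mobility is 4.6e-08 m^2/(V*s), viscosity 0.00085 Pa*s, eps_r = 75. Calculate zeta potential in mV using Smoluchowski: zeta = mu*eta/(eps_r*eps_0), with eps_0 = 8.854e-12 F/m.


Smoluchowski equation: zeta = mu * eta / (eps_r * eps_0)
zeta = 4.6e-08 * 0.00085 / (75 * 8.854e-12)
zeta = 0.058881 V = 58.88 mV

58.88


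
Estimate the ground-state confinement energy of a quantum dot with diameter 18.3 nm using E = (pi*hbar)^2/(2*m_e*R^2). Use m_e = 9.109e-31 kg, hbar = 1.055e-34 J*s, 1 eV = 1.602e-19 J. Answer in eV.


Radius R = 18.3/2 = 9.15 nm = 9.15e-09 m
E = (pi * 1.055e-34)^2 / (2 * 9.109e-31 * (9.15e-09)^2)
E(J) = 7.20214e-22
E = E(J) / 1.602e-19 = 0.0045 eV

0.0045


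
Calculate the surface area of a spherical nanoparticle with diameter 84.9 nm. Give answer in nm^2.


Radius r = 84.9/2 = 42.45 nm
Surface area SA = 4 * pi * r^2
SA = 4 * pi * (42.45)^2
SA = 22644.63 nm^2

22644.63


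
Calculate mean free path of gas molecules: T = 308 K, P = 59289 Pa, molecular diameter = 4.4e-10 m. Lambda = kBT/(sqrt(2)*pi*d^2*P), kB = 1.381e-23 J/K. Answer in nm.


Mean free path: lambda = kB*T / (sqrt(2) * pi * d^2 * P)
lambda = 1.381e-23 * 308 / (sqrt(2) * pi * (4.4e-10)^2 * 59289)
lambda = 8.34065e-08 m
lambda = 83.41 nm

83.41


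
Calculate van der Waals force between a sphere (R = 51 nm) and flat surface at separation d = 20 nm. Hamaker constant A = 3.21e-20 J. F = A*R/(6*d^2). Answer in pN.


Convert to SI: R = 51 nm = 5.1e-08 m, d = 20 nm = 2e-08 m
F = A * R / (6 * d^2)
F = 3.21e-20 * 5.1e-08 / (6 * (2e-08)^2)
F = 6.82125e-13 N = 0.682 pN

0.682


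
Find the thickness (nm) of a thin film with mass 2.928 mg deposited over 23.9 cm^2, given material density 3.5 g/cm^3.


Convert: m = 2.928 mg = 2.9280e-06 kg, A = 23.9 cm^2 = 2.3900e-03 m^2, rho = 3.5 g/cm^3 = 3500 kg/m^3
t = m / (A * rho)
t = 2.9280e-06 / (2.3900e-03 * 3500)
t = 3.5003e-07 m = 350.0 nm

350.0


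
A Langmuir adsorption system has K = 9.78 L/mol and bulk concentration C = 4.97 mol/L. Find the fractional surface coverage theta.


Langmuir isotherm: theta = K*C / (1 + K*C)
K*C = 9.78 * 4.97 = 48.6066
theta = 48.6066 / (1 + 48.6066) = 48.6066 / 49.6066
theta = 0.9798

0.9798


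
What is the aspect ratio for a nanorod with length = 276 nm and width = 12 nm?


Aspect ratio AR = length / diameter
AR = 276 / 12
AR = 23.0

23.0


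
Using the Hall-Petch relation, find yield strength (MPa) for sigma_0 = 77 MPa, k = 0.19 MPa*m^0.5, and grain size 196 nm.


d = 196 nm = 1.96e-07 m
sqrt(d) = 0.0004427189
Hall-Petch contribution = k / sqrt(d) = 0.19 / 0.0004427189 = 429.2 MPa
sigma = sigma_0 + k/sqrt(d) = 77 + 429.2 = 506.2 MPa

506.2


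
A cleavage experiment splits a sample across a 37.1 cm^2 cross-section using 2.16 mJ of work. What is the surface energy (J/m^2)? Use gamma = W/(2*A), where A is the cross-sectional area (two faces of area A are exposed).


Convert: A = 37.1 cm^2 = 0.00371 m^2, W = 2.16 mJ = 0.00216 J
Cleaving exposes two faces of area A, so total new surface = 2*A and gamma = W / (2*A)
gamma = 0.00216 / (2 * 0.00371)
gamma = 0.291 J/m^2

0.291


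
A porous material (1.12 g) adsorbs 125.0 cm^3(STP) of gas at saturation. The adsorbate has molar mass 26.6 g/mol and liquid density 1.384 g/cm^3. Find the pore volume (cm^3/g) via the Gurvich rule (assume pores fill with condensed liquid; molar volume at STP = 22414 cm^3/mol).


Moles adsorbed n = V_ads / 22414 = 125.0 / 22414 = 5.576872e-03 mol
Liquid volume V_liq = n * M / rho_liq = 5.576872e-03 * 26.6 / 1.384 = 0.10719 cm^3
Specific pore volume V_pore = V_liq / m_sample = 0.10719 / 1.12
V_pore = 0.0957 cm^3/g

0.0957


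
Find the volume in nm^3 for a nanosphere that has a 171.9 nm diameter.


Radius r = 171.9/2 = 85.95 nm
Volume V = (4/3) * pi * r^3
V = (4/3) * pi * (85.95)^3
V = 2659660.8 nm^3

2659660.8


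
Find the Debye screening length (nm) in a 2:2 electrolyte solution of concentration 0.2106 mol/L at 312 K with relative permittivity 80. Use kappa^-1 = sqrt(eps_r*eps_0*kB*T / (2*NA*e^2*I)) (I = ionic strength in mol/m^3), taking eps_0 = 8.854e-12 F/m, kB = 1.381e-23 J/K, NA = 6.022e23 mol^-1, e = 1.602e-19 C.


Ionic strength I = 0.2106 * 2^2 * 1000 = 842.4 mol/m^3
kappa^-1 = sqrt(80 * 8.854e-12 * 1.381e-23 * 312 / (2 * 6.022e23 * (1.602e-19)^2 * 842.4))
kappa^-1 = 0.342 nm

0.342


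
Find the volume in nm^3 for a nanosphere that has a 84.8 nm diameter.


Radius r = 84.8/2 = 42.4 nm
Volume V = (4/3) * pi * r^3
V = (4/3) * pi * (42.4)^3
V = 319290.63 nm^3

319290.63


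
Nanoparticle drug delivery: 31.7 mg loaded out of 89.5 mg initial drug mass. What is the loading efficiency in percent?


Drug loading efficiency = (drug loaded / drug initial) * 100
DLE = 31.7 / 89.5 * 100
DLE = 0.3542 * 100
DLE = 35.42%

35.42


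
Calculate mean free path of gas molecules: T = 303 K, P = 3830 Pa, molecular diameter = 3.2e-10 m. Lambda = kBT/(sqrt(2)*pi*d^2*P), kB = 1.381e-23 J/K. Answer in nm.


Mean free path: lambda = kB*T / (sqrt(2) * pi * d^2 * P)
lambda = 1.381e-23 * 303 / (sqrt(2) * pi * (3.2e-10)^2 * 3830)
lambda = 2.40145e-06 m
lambda = 2401.45 nm

2401.45


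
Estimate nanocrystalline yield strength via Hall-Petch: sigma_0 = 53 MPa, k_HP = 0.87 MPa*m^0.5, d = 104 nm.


d = 104 nm = 1.04e-07 m
sqrt(d) = 0.0003224903
Hall-Petch contribution = k / sqrt(d) = 0.87 / 0.0003224903 = 2697.8 MPa
sigma = sigma_0 + k/sqrt(d) = 53 + 2697.8 = 2750.8 MPa

2750.8


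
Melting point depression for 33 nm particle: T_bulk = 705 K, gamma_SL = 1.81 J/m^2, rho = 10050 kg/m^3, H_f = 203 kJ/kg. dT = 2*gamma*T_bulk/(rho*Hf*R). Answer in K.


Radius R = 33/2 = 16.5 nm = 1.65e-08 m
Convert H_f = 203 kJ/kg = 203000 J/kg
dT = 2 * gamma_SL * T_bulk / (rho * H_f * R)
dT = 2 * 1.81 * 705 / (10050 * 203000 * 1.65e-08)
dT = 75.8 K

75.8


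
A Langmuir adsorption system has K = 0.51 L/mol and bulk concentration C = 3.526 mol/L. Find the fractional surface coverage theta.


Langmuir isotherm: theta = K*C / (1 + K*C)
K*C = 0.51 * 3.526 = 1.79826
theta = 1.79826 / (1 + 1.79826) = 1.79826 / 2.79826
theta = 0.6426

0.6426


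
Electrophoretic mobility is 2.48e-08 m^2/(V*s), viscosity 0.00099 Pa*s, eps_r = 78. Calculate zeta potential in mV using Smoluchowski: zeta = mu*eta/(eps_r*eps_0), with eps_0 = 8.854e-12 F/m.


Smoluchowski equation: zeta = mu * eta / (eps_r * eps_0)
zeta = 2.48e-08 * 0.00099 / (78 * 8.854e-12)
zeta = 0.035551 V = 35.55 mV

35.55


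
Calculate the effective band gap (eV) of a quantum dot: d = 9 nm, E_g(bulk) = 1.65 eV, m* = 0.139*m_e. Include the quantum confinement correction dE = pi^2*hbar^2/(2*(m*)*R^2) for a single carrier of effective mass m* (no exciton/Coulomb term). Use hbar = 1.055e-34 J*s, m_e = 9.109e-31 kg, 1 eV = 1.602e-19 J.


Radius R = 9/2 nm = 4.5e-09 m
Confinement energy dE = pi^2 * hbar^2 / (2 * m_eff * m_e * R^2)
dE = pi^2 * (1.055e-34)^2 / (2 * 0.139 * 9.109e-31 * (4.5e-09)^2) J, divided by 1.602e-19 J/eV
dE = 0.1337 eV
Total band gap = E_g(bulk) + dE = 1.65 + 0.1337 = 1.7837 eV

1.7837


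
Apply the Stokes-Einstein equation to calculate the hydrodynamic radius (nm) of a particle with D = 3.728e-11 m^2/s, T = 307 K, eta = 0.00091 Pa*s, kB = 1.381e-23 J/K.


Stokes-Einstein: R = kB*T / (6*pi*eta*D)
R = 1.381e-23 * 307 / (6 * pi * 0.00091 * 3.728e-11)
R = 6.63e-09 m = 6.63 nm

6.63


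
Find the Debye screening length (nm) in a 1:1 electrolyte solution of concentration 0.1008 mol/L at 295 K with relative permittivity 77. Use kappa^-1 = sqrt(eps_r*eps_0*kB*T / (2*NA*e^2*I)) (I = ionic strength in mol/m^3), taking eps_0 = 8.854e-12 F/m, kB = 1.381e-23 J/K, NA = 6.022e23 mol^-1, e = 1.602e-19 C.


Ionic strength I = 0.1008 * 1^2 * 1000 = 100.8 mol/m^3
kappa^-1 = sqrt(77 * 8.854e-12 * 1.381e-23 * 295 / (2 * 6.022e23 * (1.602e-19)^2 * 100.8))
kappa^-1 = 0.944 nm

0.944


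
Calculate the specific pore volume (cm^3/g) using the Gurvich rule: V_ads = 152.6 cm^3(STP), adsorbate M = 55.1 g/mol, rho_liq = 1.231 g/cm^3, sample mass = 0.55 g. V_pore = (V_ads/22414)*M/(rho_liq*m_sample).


Moles adsorbed n = V_ads / 22414 = 152.6 / 22414 = 6.808245e-03 mol
Liquid volume V_liq = n * M / rho_liq = 6.808245e-03 * 55.1 / 1.231 = 0.30474 cm^3
Specific pore volume V_pore = V_liq / m_sample = 0.30474 / 0.55
V_pore = 0.5541 cm^3/g

0.5541


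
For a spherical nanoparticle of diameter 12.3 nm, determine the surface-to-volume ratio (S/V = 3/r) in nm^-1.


Radius r = 12.3/2 = 6.15 nm
S/V = 3 / r = 3 / 6.15
S/V = 0.4878 nm^-1

0.4878


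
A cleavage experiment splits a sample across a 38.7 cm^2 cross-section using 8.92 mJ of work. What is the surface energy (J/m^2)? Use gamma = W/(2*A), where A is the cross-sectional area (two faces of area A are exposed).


Convert: A = 38.7 cm^2 = 0.00387 m^2, W = 8.92 mJ = 0.00892 J
Cleaving exposes two faces of area A, so total new surface = 2*A and gamma = W / (2*A)
gamma = 0.00892 / (2 * 0.00387)
gamma = 1.152 J/m^2

1.152


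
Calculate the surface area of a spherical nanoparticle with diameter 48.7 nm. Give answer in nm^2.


Radius r = 48.7/2 = 24.35 nm
Surface area SA = 4 * pi * r^2
SA = 4 * pi * (24.35)^2
SA = 7450.88 nm^2

7450.88


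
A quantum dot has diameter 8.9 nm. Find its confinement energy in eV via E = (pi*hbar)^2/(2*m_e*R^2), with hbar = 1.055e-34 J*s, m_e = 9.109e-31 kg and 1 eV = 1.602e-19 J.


Radius R = 8.9/2 = 4.45 nm = 4.45e-09 m
E = (pi * 1.055e-34)^2 / (2 * 9.109e-31 * (4.45e-09)^2)
E(J) = 3.04498e-21
E = E(J) / 1.602e-19 = 0.019 eV

0.019


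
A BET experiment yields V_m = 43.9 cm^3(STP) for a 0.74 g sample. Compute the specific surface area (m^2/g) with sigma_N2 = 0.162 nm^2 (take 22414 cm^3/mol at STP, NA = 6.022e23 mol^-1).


Number of moles in monolayer = V_m / 22414 = 43.9 / 22414 = 0.0019586
Number of molecules = moles * NA = 0.0019586 * 6.022e23
SA = molecules * sigma / mass
SA = (43.9 / 22414) * 6.022e23 * 0.162e-18 / 0.74
SA = 258.2 m^2/g

258.2


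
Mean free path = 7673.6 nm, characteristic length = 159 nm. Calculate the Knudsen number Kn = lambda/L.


Knudsen number Kn = lambda / L
Kn = 7673.6 / 159
Kn = 48.2616

48.2616


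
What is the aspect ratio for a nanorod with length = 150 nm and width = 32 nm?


Aspect ratio AR = length / diameter
AR = 150 / 32
AR = 4.69

4.69


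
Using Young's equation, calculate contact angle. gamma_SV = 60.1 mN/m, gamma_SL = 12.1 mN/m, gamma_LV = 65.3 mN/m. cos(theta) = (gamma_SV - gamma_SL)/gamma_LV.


cos(theta) = (gamma_SV - gamma_SL) / gamma_LV
cos(theta) = (60.1 - 12.1) / 65.3
cos(theta) = 0.735069
theta = arccos(0.735069) = 42.69 degrees

42.69


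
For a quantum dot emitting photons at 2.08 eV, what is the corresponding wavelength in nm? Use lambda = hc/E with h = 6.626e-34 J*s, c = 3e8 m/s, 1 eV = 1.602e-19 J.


Convert energy: E = 2.08 eV = 2.08 * 1.602e-19 = 3.33216e-19 J
lambda = h*c / E = 6.626e-34 * 3e8 / 3.33216e-19
lambda = 5.9655e-07 m = 596.5 nm

596.5


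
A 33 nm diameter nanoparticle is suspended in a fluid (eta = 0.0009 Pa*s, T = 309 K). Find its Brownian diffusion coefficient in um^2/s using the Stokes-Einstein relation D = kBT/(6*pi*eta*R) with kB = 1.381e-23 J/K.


Radius R = 33/2 = 16.5 nm = 1.65e-08 m
D = kB*T / (6*pi*eta*R)
D = 1.381e-23 * 309 / (6 * pi * 0.0009 * 1.65e-08)
D = 1.52449e-11 m^2/s = 15.245 um^2/s

15.245


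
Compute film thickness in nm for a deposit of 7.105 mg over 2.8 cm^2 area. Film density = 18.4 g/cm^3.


Convert: m = 7.105 mg = 7.1050e-06 kg, A = 2.8 cm^2 = 2.8000e-04 m^2, rho = 18.4 g/cm^3 = 18400 kg/m^3
t = m / (A * rho)
t = 7.1050e-06 / (2.8000e-04 * 18400)
t = 1.3791e-06 m = 1379.1 nm

1379.1


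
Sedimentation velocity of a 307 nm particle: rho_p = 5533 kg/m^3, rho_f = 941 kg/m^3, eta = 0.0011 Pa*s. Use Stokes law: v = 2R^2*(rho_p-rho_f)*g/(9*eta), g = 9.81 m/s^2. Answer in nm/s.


Radius R = 307/2 nm = 1.535e-07 m
Density difference = 5533 - 941 = 4592 kg/m^3
v = 2 * R^2 * (rho_p - rho_f) * g / (9 * eta)
v = 2 * (1.535e-07)^2 * 4592 * 9.81 / (9 * 0.0011)
v = 2.14428e-07 m/s = 214.4285 nm/s

214.4285


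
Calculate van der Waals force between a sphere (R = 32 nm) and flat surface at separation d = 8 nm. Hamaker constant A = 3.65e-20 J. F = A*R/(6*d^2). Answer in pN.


Convert to SI: R = 32 nm = 3.2e-08 m, d = 8 nm = 8e-09 m
F = A * R / (6 * d^2)
F = 3.65e-20 * 3.2e-08 / (6 * (8e-09)^2)
F = 3.04167e-12 N = 3.042 pN

3.042


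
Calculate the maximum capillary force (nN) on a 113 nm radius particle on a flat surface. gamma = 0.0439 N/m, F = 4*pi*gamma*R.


Convert radius: R = 113 nm = 1.13e-07 m
F = 4 * pi * gamma * R
F = 4 * pi * 0.0439 * 1.13e-07
F = 6.2338e-08 N = 62.338 nN

62.338


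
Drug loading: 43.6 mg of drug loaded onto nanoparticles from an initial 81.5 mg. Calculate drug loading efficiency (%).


Drug loading efficiency = (drug loaded / drug initial) * 100
DLE = 43.6 / 81.5 * 100
DLE = 0.535 * 100
DLE = 53.5%

53.5


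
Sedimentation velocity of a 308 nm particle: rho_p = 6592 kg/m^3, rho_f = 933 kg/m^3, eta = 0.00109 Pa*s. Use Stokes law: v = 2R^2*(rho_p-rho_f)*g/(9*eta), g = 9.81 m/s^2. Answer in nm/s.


Radius R = 308/2 nm = 1.54e-07 m
Density difference = 6592 - 933 = 5659 kg/m^3
v = 2 * R^2 * (rho_p - rho_f) * g / (9 * eta)
v = 2 * (1.54e-07)^2 * 5659 * 9.81 / (9 * 0.00109)
v = 2.68418e-07 m/s = 268.4177 nm/s

268.4177


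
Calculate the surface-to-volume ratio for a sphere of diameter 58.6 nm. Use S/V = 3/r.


Radius r = 58.6/2 = 29.3 nm
S/V = 3 / r = 3 / 29.3
S/V = 0.1024 nm^-1

0.1024


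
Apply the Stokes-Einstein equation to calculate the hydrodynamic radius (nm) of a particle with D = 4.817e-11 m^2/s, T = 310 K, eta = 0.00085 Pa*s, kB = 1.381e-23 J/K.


Stokes-Einstein: R = kB*T / (6*pi*eta*D)
R = 1.381e-23 * 310 / (6 * pi * 0.00085 * 4.817e-11)
R = 5.54701e-09 m = 5.55 nm

5.55


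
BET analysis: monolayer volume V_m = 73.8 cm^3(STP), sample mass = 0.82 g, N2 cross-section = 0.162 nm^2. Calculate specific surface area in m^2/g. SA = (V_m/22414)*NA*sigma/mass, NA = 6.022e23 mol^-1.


Number of moles in monolayer = V_m / 22414 = 73.8 / 22414 = 0.00329258
Number of molecules = moles * NA = 0.00329258 * 6.022e23
SA = molecules * sigma / mass
SA = (73.8 / 22414) * 6.022e23 * 0.162e-18 / 0.82
SA = 391.7 m^2/g

391.7


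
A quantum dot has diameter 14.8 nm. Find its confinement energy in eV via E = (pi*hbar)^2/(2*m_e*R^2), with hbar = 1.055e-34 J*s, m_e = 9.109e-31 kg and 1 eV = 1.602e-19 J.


Radius R = 14.8/2 = 7.4 nm = 7.4e-09 m
E = (pi * 1.055e-34)^2 / (2 * 9.109e-31 * (7.4e-09)^2)
E(J) = 1.10113e-21
E = E(J) / 1.602e-19 = 0.0069 eV

0.0069


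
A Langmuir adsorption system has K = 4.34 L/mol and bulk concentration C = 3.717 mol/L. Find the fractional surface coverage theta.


Langmuir isotherm: theta = K*C / (1 + K*C)
K*C = 4.34 * 3.717 = 16.13178
theta = 16.13178 / (1 + 16.13178) = 16.13178 / 17.13178
theta = 0.9416

0.9416


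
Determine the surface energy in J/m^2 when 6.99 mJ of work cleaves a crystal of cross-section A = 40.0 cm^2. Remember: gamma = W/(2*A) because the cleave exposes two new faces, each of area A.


Convert: A = 40.0 cm^2 = 0.004 m^2, W = 6.99 mJ = 0.00699 J
Cleaving exposes two faces of area A, so total new surface = 2*A and gamma = W / (2*A)
gamma = 0.00699 / (2 * 0.004)
gamma = 0.874 J/m^2

0.874


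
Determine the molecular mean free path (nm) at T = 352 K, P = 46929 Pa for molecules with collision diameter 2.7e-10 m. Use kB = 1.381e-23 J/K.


Mean free path: lambda = kB*T / (sqrt(2) * pi * d^2 * P)
lambda = 1.381e-23 * 352 / (sqrt(2) * pi * (2.7e-10)^2 * 46929)
lambda = 3.19818e-07 m
lambda = 319.82 nm

319.82


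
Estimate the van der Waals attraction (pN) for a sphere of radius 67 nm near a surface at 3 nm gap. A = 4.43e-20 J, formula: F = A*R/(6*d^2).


Convert to SI: R = 67 nm = 6.7e-08 m, d = 3 nm = 3e-09 m
F = A * R / (6 * d^2)
F = 4.43e-20 * 6.7e-08 / (6 * (3e-09)^2)
F = 5.49648e-11 N = 54.965 pN

54.965


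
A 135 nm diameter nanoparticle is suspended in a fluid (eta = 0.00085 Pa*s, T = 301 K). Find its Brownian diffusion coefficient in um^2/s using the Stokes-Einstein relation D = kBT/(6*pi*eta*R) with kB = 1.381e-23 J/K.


Radius R = 135/2 = 67.5 nm = 6.75e-08 m
D = kB*T / (6*pi*eta*R)
D = 1.381e-23 * 301 / (6 * pi * 0.00085 * 6.75e-08)
D = 3.84358e-12 m^2/s = 3.844 um^2/s

3.844


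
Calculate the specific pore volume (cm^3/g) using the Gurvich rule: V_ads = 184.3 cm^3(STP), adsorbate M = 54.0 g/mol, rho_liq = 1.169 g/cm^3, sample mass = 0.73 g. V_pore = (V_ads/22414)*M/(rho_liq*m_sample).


Moles adsorbed n = V_ads / 22414 = 184.3 / 22414 = 8.222539e-03 mol
Liquid volume V_liq = n * M / rho_liq = 8.222539e-03 * 54.0 / 1.169 = 0.37983 cm^3
Specific pore volume V_pore = V_liq / m_sample = 0.37983 / 0.73
V_pore = 0.5203 cm^3/g

0.5203


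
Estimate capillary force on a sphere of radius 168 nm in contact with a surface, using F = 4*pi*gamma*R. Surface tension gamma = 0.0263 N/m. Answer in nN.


Convert radius: R = 168 nm = 1.68e-07 m
F = 4 * pi * gamma * R
F = 4 * pi * 0.0263 * 1.68e-07
F = 5.55233e-08 N = 55.5233 nN

55.5233


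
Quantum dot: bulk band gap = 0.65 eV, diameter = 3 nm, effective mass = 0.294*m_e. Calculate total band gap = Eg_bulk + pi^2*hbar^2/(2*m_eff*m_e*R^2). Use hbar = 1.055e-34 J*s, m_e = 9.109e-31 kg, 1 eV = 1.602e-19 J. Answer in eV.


Radius R = 3/2 nm = 1.5e-09 m
Confinement energy dE = pi^2 * hbar^2 / (2 * m_eff * m_e * R^2)
dE = pi^2 * (1.055e-34)^2 / (2 * 0.294 * 9.109e-31 * (1.5e-09)^2) J, divided by 1.602e-19 J/eV
dE = 0.569 eV
Total band gap = E_g(bulk) + dE = 0.65 + 0.569 = 1.219 eV

1.219


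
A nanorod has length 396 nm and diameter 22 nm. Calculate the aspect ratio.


Aspect ratio AR = length / diameter
AR = 396 / 22
AR = 18.0

18.0


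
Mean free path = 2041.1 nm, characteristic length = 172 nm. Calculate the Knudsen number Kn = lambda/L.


Knudsen number Kn = lambda / L
Kn = 2041.1 / 172
Kn = 11.8669

11.8669


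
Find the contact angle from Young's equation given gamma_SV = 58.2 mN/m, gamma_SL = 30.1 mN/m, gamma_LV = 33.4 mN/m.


cos(theta) = (gamma_SV - gamma_SL) / gamma_LV
cos(theta) = (58.2 - 30.1) / 33.4
cos(theta) = 0.841317
theta = arccos(0.841317) = 32.72 degrees

32.72


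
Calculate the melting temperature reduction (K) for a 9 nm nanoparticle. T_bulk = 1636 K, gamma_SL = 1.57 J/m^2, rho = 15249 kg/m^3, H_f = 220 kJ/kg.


Radius R = 9/2 = 4.5 nm = 4.5e-09 m
Convert H_f = 220 kJ/kg = 220000 J/kg
dT = 2 * gamma_SL * T_bulk / (rho * H_f * R)
dT = 2 * 1.57 * 1636 / (15249 * 220000 * 4.5e-09)
dT = 340.3 K

340.3


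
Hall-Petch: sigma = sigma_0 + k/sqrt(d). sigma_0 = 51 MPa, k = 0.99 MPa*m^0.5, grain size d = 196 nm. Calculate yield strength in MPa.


d = 196 nm = 1.96e-07 m
sqrt(d) = 0.0004427189
Hall-Petch contribution = k / sqrt(d) = 0.99 / 0.0004427189 = 2236.2 MPa
sigma = sigma_0 + k/sqrt(d) = 51 + 2236.2 = 2287.2 MPa

2287.2


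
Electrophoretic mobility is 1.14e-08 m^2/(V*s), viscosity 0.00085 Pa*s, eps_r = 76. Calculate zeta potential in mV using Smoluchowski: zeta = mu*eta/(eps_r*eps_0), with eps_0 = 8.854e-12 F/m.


Smoluchowski equation: zeta = mu * eta / (eps_r * eps_0)
zeta = 1.14e-08 * 0.00085 / (76 * 8.854e-12)
zeta = 0.0144 V = 14.4 mV

14.4


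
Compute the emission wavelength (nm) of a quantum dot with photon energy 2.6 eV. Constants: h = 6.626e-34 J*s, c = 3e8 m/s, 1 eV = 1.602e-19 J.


Convert energy: E = 2.6 eV = 2.6 * 1.602e-19 = 4.1652e-19 J
lambda = h*c / E = 6.626e-34 * 3e8 / 4.1652e-19
lambda = 4.7724e-07 m = 477.2 nm

477.2


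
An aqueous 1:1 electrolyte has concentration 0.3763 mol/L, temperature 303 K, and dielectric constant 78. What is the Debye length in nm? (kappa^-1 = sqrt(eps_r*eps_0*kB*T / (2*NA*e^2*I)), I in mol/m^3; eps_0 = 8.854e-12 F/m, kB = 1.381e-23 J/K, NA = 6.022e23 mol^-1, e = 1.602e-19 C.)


Ionic strength I = 0.3763 * 1^2 * 1000 = 376.3 mol/m^3
kappa^-1 = sqrt(78 * 8.854e-12 * 1.381e-23 * 303 / (2 * 6.022e23 * (1.602e-19)^2 * 376.3))
kappa^-1 = 0.498 nm

0.498


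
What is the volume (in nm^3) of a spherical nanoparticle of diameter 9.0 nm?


Radius r = 9.0/2 = 4.5 nm
Volume V = (4/3) * pi * r^3
V = (4/3) * pi * (4.5)^3
V = 381.7 nm^3

381.7


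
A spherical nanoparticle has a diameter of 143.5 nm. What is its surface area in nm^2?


Radius r = 143.5/2 = 71.75 nm
Surface area SA = 4 * pi * r^2
SA = 4 * pi * (71.75)^2
SA = 64692.46 nm^2

64692.46


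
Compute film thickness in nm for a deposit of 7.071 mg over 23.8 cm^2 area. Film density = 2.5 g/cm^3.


Convert: m = 7.071 mg = 7.0710e-06 kg, A = 23.8 cm^2 = 2.3800e-03 m^2, rho = 2.5 g/cm^3 = 2500 kg/m^3
t = m / (A * rho)
t = 7.0710e-06 / (2.3800e-03 * 2500)
t = 1.1884e-06 m = 1188.4 nm

1188.4


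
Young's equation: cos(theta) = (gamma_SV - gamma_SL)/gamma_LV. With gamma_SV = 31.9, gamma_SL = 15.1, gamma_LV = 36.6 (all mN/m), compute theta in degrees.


cos(theta) = (gamma_SV - gamma_SL) / gamma_LV
cos(theta) = (31.9 - 15.1) / 36.6
cos(theta) = 0.459016
theta = arccos(0.459016) = 62.68 degrees

62.68


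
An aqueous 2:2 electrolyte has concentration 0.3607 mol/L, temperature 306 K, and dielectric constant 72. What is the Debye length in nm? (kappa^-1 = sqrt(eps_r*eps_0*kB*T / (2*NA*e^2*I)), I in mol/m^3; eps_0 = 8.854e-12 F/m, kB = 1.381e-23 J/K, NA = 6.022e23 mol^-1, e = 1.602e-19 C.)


Ionic strength I = 0.3607 * 2^2 * 1000 = 1442.8 mol/m^3
kappa^-1 = sqrt(72 * 8.854e-12 * 1.381e-23 * 306 / (2 * 6.022e23 * (1.602e-19)^2 * 1442.8))
kappa^-1 = 0.246 nm

0.246


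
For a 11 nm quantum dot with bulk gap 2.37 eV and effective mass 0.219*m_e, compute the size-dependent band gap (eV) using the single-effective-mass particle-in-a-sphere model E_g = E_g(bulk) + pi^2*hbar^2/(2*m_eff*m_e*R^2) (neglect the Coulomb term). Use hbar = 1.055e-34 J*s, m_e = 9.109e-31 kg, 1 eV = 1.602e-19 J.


Radius R = 11/2 nm = 5.5e-09 m
Confinement energy dE = pi^2 * hbar^2 / (2 * m_eff * m_e * R^2)
dE = pi^2 * (1.055e-34)^2 / (2 * 0.219 * 9.109e-31 * (5.5e-09)^2) J, divided by 1.602e-19 J/eV
dE = 0.0568 eV
Total band gap = E_g(bulk) + dE = 2.37 + 0.0568 = 2.4268 eV

2.4268


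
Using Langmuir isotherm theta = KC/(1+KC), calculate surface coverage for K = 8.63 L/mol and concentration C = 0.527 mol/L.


Langmuir isotherm: theta = K*C / (1 + K*C)
K*C = 8.63 * 0.527 = 4.54801
theta = 4.54801 / (1 + 4.54801) = 4.54801 / 5.54801
theta = 0.8198

0.8198


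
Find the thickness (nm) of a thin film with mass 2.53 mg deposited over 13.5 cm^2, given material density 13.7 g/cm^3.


Convert: m = 2.53 mg = 2.5300e-06 kg, A = 13.5 cm^2 = 1.3500e-03 m^2, rho = 13.7 g/cm^3 = 13700 kg/m^3
t = m / (A * rho)
t = 2.5300e-06 / (1.3500e-03 * 13700)
t = 1.3679e-07 m = 136.8 nm

136.8


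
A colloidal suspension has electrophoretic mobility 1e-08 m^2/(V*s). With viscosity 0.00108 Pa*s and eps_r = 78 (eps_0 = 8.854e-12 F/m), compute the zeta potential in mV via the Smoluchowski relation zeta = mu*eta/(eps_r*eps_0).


Smoluchowski equation: zeta = mu * eta / (eps_r * eps_0)
zeta = 1e-08 * 0.00108 / (78 * 8.854e-12)
zeta = 0.015638 V = 15.64 mV

15.64


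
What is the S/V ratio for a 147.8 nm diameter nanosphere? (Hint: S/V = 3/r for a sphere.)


Radius r = 147.8/2 = 73.9 nm
S/V = 3 / r = 3 / 73.9
S/V = 0.0406 nm^-1

0.0406


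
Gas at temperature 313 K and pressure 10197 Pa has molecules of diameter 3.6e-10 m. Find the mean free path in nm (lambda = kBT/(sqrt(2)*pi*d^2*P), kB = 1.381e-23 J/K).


Mean free path: lambda = kB*T / (sqrt(2) * pi * d^2 * P)
lambda = 1.381e-23 * 313 / (sqrt(2) * pi * (3.6e-10)^2 * 10197)
lambda = 7.362e-07 m
lambda = 736.2 nm

736.2


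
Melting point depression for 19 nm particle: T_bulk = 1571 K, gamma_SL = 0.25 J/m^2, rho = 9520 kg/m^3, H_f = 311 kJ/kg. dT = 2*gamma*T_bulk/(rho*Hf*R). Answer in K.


Radius R = 19/2 = 9.5 nm = 9.5e-09 m
Convert H_f = 311 kJ/kg = 311000 J/kg
dT = 2 * gamma_SL * T_bulk / (rho * H_f * R)
dT = 2 * 0.25 * 1571 / (9520 * 311000 * 9.5e-09)
dT = 27.9 K

27.9


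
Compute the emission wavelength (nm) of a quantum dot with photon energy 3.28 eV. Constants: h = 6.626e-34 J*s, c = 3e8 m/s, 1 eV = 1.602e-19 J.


Convert energy: E = 3.28 eV = 3.28 * 1.602e-19 = 5.25456e-19 J
lambda = h*c / E = 6.626e-34 * 3e8 / 5.25456e-19
lambda = 3.783e-07 m = 378.3 nm

378.3


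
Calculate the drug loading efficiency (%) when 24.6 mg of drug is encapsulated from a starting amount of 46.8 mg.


Drug loading efficiency = (drug loaded / drug initial) * 100
DLE = 24.6 / 46.8 * 100
DLE = 0.5256 * 100
DLE = 52.56%

52.56


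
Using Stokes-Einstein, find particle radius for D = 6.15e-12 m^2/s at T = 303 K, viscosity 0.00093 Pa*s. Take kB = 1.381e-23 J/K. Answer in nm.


Stokes-Einstein: R = kB*T / (6*pi*eta*D)
R = 1.381e-23 * 303 / (6 * pi * 0.00093 * 6.15e-12)
R = 3.8813e-08 m = 38.81 nm

38.81


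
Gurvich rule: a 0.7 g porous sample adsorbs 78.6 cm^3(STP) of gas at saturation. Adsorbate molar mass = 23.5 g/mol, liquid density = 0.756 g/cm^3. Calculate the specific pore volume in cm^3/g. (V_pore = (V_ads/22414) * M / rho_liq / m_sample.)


Moles adsorbed n = V_ads / 22414 = 78.6 / 22414 = 3.506737e-03 mol
Liquid volume V_liq = n * M / rho_liq = 3.506737e-03 * 23.5 / 0.756 = 0.10901 cm^3
Specific pore volume V_pore = V_liq / m_sample = 0.10901 / 0.7
V_pore = 0.1557 cm^3/g

0.1557


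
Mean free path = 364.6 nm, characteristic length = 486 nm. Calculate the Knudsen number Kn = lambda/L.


Knudsen number Kn = lambda / L
Kn = 364.6 / 486
Kn = 0.7502

0.7502


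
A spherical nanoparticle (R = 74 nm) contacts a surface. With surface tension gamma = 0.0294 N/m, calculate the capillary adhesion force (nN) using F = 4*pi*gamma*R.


Convert radius: R = 74 nm = 7.4e-08 m
F = 4 * pi * gamma * R
F = 4 * pi * 0.0294 * 7.4e-08
F = 2.73394e-08 N = 27.3394 nN

27.3394


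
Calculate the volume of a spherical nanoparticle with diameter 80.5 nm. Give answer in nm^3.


Radius r = 80.5/2 = 40.25 nm
Volume V = (4/3) * pi * r^3
V = (4/3) * pi * (40.25)^3
V = 273140.6 nm^3

273140.6


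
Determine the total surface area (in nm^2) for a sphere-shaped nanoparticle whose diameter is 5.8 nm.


Radius r = 5.8/2 = 2.9 nm
Surface area SA = 4 * pi * r^2
SA = 4 * pi * (2.9)^2
SA = 105.68 nm^2

105.68


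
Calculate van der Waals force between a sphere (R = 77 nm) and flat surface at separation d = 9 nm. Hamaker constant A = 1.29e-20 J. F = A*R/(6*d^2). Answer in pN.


Convert to SI: R = 77 nm = 7.7e-08 m, d = 9 nm = 9e-09 m
F = A * R / (6 * d^2)
F = 1.29e-20 * 7.7e-08 / (6 * (9e-09)^2)
F = 2.04383e-12 N = 2.044 pN

2.044


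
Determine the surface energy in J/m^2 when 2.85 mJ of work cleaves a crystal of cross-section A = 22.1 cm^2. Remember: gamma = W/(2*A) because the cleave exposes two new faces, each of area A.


Convert: A = 22.1 cm^2 = 0.00221 m^2, W = 2.85 mJ = 0.00285 J
Cleaving exposes two faces of area A, so total new surface = 2*A and gamma = W / (2*A)
gamma = 0.00285 / (2 * 0.00221)
gamma = 0.645 J/m^2

0.645


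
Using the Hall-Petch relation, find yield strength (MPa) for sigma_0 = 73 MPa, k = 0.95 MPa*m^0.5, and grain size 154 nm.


d = 154 nm = 1.54e-07 m
sqrt(d) = 0.0003924283
Hall-Petch contribution = k / sqrt(d) = 0.95 / 0.0003924283 = 2420.8 MPa
sigma = sigma_0 + k/sqrt(d) = 73 + 2420.8 = 2493.8 MPa

2493.8


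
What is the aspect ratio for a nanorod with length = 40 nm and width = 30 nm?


Aspect ratio AR = length / diameter
AR = 40 / 30
AR = 1.33

1.33


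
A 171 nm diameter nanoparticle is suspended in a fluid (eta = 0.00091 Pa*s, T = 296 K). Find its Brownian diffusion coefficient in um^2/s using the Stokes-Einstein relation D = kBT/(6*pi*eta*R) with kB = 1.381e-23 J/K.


Radius R = 171/2 = 85.5 nm = 8.55e-08 m
D = kB*T / (6*pi*eta*R)
D = 1.381e-23 * 296 / (6 * pi * 0.00091 * 8.55e-08)
D = 2.78726e-12 m^2/s = 2.787 um^2/s

2.787


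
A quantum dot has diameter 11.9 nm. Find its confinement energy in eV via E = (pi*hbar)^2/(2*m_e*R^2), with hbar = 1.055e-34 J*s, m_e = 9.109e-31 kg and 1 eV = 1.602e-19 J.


Radius R = 11.9/2 = 5.95 nm = 5.95e-09 m
E = (pi * 1.055e-34)^2 / (2 * 9.109e-31 * (5.95e-09)^2)
E(J) = 1.70322e-21
E = E(J) / 1.602e-19 = 0.0106 eV

0.0106


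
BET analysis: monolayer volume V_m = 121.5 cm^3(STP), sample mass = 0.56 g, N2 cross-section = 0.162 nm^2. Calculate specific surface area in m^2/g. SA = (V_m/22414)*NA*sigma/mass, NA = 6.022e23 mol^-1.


Number of moles in monolayer = V_m / 22414 = 121.5 / 22414 = 0.00542072
Number of molecules = moles * NA = 0.00542072 * 6.022e23
SA = molecules * sigma / mass
SA = (121.5 / 22414) * 6.022e23 * 0.162e-18 / 0.56
SA = 944.3 m^2/g

944.3


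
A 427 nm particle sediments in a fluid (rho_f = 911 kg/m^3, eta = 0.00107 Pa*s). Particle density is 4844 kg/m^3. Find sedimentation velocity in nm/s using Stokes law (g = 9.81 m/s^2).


Radius R = 427/2 nm = 2.135e-07 m
Density difference = 4844 - 911 = 3933 kg/m^3
v = 2 * R^2 * (rho_p - rho_f) * g / (9 * eta)
v = 2 * (2.135e-07)^2 * 3933 * 9.81 / (9 * 0.00107)
v = 3.65252e-07 m/s = 365.2518 nm/s

365.2518


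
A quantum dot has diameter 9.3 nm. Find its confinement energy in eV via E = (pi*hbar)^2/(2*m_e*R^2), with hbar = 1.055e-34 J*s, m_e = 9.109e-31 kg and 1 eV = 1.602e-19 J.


Radius R = 9.3/2 = 4.65 nm = 4.65e-09 m
E = (pi * 1.055e-34)^2 / (2 * 9.109e-31 * (4.65e-09)^2)
E(J) = 2.78868e-21
E = E(J) / 1.602e-19 = 0.0174 eV

0.0174


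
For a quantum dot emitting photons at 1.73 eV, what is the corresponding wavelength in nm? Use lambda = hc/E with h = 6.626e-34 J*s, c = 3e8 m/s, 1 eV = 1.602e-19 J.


Convert energy: E = 1.73 eV = 1.73 * 1.602e-19 = 2.77146e-19 J
lambda = h*c / E = 6.626e-34 * 3e8 / 2.77146e-19
lambda = 7.17239e-07 m = 717.2 nm

717.2


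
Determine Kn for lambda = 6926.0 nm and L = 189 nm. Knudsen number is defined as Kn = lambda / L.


Knudsen number Kn = lambda / L
Kn = 6926.0 / 189
Kn = 36.6455

36.6455


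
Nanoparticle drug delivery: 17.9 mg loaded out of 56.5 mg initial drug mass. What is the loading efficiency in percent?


Drug loading efficiency = (drug loaded / drug initial) * 100
DLE = 17.9 / 56.5 * 100
DLE = 0.3168 * 100
DLE = 31.68%

31.68


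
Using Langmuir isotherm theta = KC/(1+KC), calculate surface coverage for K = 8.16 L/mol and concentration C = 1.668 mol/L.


Langmuir isotherm: theta = K*C / (1 + K*C)
K*C = 8.16 * 1.668 = 13.61088
theta = 13.61088 / (1 + 13.61088) = 13.61088 / 14.61088
theta = 0.9316

0.9316


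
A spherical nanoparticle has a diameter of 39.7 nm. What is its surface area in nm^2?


Radius r = 39.7/2 = 19.85 nm
Surface area SA = 4 * pi * r^2
SA = 4 * pi * (19.85)^2
SA = 4951.43 nm^2

4951.43


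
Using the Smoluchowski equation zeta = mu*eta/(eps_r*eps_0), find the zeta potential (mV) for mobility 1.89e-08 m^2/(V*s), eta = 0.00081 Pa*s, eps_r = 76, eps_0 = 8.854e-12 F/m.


Smoluchowski equation: zeta = mu * eta / (eps_r * eps_0)
zeta = 1.89e-08 * 0.00081 / (76 * 8.854e-12)
zeta = 0.022751 V = 22.75 mV

22.75


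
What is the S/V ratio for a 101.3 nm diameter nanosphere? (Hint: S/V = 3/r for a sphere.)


Radius r = 101.3/2 = 50.65 nm
S/V = 3 / r = 3 / 50.65
S/V = 0.0592 nm^-1

0.0592


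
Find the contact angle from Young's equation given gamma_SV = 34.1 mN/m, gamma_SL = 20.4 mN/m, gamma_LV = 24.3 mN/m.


cos(theta) = (gamma_SV - gamma_SL) / gamma_LV
cos(theta) = (34.1 - 20.4) / 24.3
cos(theta) = 0.563786
theta = arccos(0.563786) = 55.68 degrees

55.68


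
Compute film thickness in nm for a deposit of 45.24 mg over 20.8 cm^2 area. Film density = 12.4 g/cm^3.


Convert: m = 45.24 mg = 4.5240e-05 kg, A = 20.8 cm^2 = 2.0800e-03 m^2, rho = 12.4 g/cm^3 = 12400 kg/m^3
t = m / (A * rho)
t = 4.5240e-05 / (2.0800e-03 * 12400)
t = 1.7540e-06 m = 1754.0 nm

1754.0
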